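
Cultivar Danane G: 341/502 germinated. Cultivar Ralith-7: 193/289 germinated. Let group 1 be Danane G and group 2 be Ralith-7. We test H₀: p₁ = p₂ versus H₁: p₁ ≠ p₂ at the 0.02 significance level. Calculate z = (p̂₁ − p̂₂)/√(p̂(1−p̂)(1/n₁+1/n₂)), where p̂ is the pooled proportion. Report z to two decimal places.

p̂₁ = 341/502 = 0.6793, p̂₂ = 193/289 = 0.6678.
Pooled p̂ = (341+193)/(502+289) = 534/791 = 0.6751.
SE = √(p̂(1−p̂)(1/n₁+1/n₂)) = √(0.6751·0.3249·0.00545224) = √(0.0011959) = 0.0346.
z = (0.6793 − 0.6678)/0.0346 = 0.0115/0.0346 = 0.33.
Two-sided p-value ≈ 2·Φ(−0.331) = 0.7403, so at α = 0.02 we fail to reject H₀.

z = 0.33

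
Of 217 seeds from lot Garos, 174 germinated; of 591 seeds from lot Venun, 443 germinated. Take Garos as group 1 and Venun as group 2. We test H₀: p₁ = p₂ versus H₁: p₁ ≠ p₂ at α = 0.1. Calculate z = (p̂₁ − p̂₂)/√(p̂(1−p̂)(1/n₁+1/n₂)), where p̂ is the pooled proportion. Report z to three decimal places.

z = 1.550

p̂₁ = 174/217 = 0.80184, p̂₂ = 443/591 = 0.74958.
Pooled p̂ = (174+443)/(217+591) = 617/808 = 0.76361.
SE = √(p̂(1−p̂)(1/n₁+1/n₂)) = √(0.76361·0.23639·0.00630034) = √(0.00113726) = 0.03372.
z = (0.80184 − 0.74958)/0.03372 = 0.05226/0.03372 = 1.550.
Two-sided p-value ≈ 2·Φ(−1.550) = 0.1212, so at α = 0.1 we fail to reject H₀.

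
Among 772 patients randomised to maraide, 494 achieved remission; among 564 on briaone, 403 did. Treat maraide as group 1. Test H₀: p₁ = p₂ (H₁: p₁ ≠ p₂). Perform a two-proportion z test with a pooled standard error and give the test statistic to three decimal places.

p̂₁ = 494/772 ≈ 0.63990, p̂₂ = 403/564 ≈ 0.71454.
Pooled p̂ = (494+403)/(772+564) = 897/1336 = 0.67141.
SE = √(0.22062 × 0.00306839) = 0.02602.
z = (0.63990 − 0.71454)/0.02602 = -0.07464/0.02602 = -2.869.
p-value = 2·P(Z > 2.869) ≈ 0.0041.

z = -2.869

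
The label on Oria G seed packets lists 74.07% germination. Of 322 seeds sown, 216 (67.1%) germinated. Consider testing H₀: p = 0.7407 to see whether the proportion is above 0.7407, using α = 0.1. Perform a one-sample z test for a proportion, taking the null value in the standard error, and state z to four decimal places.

p̂ = 216/322 ≈ 0.670807.
Under H₀, SE = √(0.7407·0.2593/322) = √(0.000596471) = 0.024423.
z = (0.670807 − 0.7407)/0.024423 = -0.069893/0.024423 = -2.8618.
p-value = P(Z > -2.862) ≈ 0.9979, so at α = 0.1 we fail to reject H₀.

z = -2.8618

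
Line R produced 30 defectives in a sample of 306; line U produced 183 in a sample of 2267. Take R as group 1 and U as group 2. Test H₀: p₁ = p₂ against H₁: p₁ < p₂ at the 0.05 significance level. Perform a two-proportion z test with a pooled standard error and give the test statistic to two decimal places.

z = 1.03

p̂₁ = 30/306 = 0.0980, p̂₂ = 183/2267 = 0.0807.
Pooled p̂ = (30+183)/(306+2267) = 213/2573 = 0.0828.
SE = √(p̂(1−p̂)(1/n₁+1/n₂)) = √(0.0828·0.9172·0.00370909) = √(0.00028163) = 0.0168.
z = (0.0980 − 0.0807)/0.0168 = 0.0173/0.0168 = 1.03.
p-value = P(Z < 1.032) ≈ 0.8489. With α = 0.05, fail to reject H₀.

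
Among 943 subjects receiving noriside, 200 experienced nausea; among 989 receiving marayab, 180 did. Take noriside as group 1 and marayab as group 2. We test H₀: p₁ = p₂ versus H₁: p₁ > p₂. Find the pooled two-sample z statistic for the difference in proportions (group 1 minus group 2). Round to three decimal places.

p̂₁ = 200/943 = 0.21209, p̂₂ = 180/989 = 0.18200.
Pooled p̂ = (200+180)/(943+989) = 380/1932 = 0.19669.
SE = √(p̂(1−p̂)(1/n₁+1/n₂)) = √(0.19669·0.80331·0.00207157) = √(0.000327311) = 0.01809.
z = (0.21209 − 0.18200)/0.01809 = 0.03009/0.01809 = 1.663.
p-value = P(Z > 1.663) ≈ 0.0482.

z = 1.663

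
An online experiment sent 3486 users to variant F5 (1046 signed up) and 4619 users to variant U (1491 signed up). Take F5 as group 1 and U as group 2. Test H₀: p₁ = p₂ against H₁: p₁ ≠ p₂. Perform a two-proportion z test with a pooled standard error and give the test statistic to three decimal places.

p̂₁ = 1046/3486 ≈ 0.300057, p̂₂ = 1491/4619 ≈ 0.322797.
Pooled p̂ = (1046+1491)/(3486+4619) = 2537/8105 = 0.313017.
SE = √(0.215037 × 0.000503359) = 0.010404.
z = (0.300057 − 0.322797)/0.010404 = -0.022740/0.010404 = -2.186.
p-value = 2·P(Z > 2.186) ≈ 0.0288.

z = -2.186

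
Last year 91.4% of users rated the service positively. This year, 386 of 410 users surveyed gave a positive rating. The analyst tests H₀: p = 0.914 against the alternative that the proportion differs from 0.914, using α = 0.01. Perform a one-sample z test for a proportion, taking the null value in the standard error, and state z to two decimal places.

p̂ = 386/410 ≈ 0.94146.
Under H₀, SE = √(0.914·0.086/410) = √(0.000191717) = 0.01385.
z = (0.94146 − 0.914)/0.01385 = 0.02746/0.01385 = 1.98.
Two-sided p-value ≈ 2·Φ(−1.983) = 0.0473. With α = 0.01, fail to reject H₀.

z = 1.98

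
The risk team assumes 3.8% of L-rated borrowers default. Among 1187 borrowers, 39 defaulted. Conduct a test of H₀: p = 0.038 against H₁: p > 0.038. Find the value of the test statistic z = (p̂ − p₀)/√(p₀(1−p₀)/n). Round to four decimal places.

p̂ = 39/1187 ≈ 0.0328559.
SE = √(p₀(1−p₀)/n) = √(0.036556/1187) = 0.0055495.
z = (0.0328559 − 0.038)/0.0055495 = -0.0051441/0.0055495 = -0.9269.
p-value = P(Z > -0.927) ≈ 0.8230.

z = -0.9269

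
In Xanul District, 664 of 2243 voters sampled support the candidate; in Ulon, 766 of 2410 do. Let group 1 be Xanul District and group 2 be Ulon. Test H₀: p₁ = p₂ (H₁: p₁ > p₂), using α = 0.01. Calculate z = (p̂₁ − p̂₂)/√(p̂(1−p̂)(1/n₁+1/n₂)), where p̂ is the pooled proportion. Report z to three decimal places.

z = -1.611

p̂₁ = 664/2243 = 0.29603, p̂₂ = 766/2410 = 0.31784.
Pooled p̂ = (664+766)/(2243+2410) = 1430/4653 = 0.30733.
SE = √(p̂(1−p̂)(1/n₁+1/n₂)) = √(0.30733·0.69267·0.000860769) = √(0.000183239) = 0.01354.
z = (0.29603 − 0.31784)/0.01354 = -0.02181/0.01354 = -1.611.
p-value = P(Z > -1.611) ≈ 0.9464; since p > α = 0.01, fail to reject H₀.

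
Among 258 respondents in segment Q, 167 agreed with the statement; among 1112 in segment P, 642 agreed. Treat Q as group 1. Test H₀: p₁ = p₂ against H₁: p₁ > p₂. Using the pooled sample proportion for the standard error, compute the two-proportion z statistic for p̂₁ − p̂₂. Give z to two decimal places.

p̂₁ = 167/258 ≈ 0.6473, p̂₂ = 642/1112 ≈ 0.5773.
Pooled p̂ = (167+642)/(258+1112) = 809/1370 = 0.5905.
SE = √(p̂(1−p̂)(1/n₁+1/n₂)) = √(0.5905·0.4095·0.00477525) = √(0.00115469) = 0.0340.
z = (0.6473 − 0.5773)/0.0340 = 0.0700/0.0340 = 2.06.

z = 2.06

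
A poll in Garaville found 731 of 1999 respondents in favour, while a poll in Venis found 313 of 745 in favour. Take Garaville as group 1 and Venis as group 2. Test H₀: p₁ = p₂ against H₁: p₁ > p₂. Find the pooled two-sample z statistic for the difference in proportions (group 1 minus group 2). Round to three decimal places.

p̂₁ = 731/1999 ≈ 0.36568, p̂₂ = 313/745 ≈ 0.42013.
Pooled p̂ = (731+313)/(1999+745) = 1044/2744 = 0.38047.
SE = √(p̂(1−p̂)(1/n₁+1/n₂)) = √(0.38047·0.61953·0.00184253) = √(0.000434306) = 0.02084.
z = (0.36568 − 0.42013)/0.02084 = -0.05445/0.02084 = -2.613.

z = -2.613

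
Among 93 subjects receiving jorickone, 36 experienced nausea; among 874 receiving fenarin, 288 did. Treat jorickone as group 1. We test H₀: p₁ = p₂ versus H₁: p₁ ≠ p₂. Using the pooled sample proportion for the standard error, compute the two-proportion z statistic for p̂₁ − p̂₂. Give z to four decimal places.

p̂₁ = 36/93 ≈ 0.387097, p̂₂ = 288/874 ≈ 0.329519.
Pooled p̂ = (36+288)/(93+874) = 324/967 = 0.335057.
SE = √(p̂(1−p̂)(1/n₁+1/n₂)) = √(0.335057·0.664943·0.0118969) = √(0.00265054) = 0.051483.
z = (0.387097 − 0.329519)/0.051483 = 0.057578/0.051483 = 1.1184.
p-value = 2·P(Z > 1.118) ≈ 0.2634.

z = 1.1184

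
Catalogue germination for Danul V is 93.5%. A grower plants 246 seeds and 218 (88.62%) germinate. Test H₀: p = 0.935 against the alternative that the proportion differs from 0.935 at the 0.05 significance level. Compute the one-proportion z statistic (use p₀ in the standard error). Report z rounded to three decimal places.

z = -3.106

p̂ = 218/246 ≈ 0.88618.
SE = √(p₀(1−p₀)/n) = √(0.060775/246) = 0.01572.
z = (0.88618 − 0.935)/0.01572 = -0.04882/0.01572 = -3.106.
Two-sided p-value ≈ 2·Φ(−3.106) = 0.0019; since p < α = 0.05, reject H₀.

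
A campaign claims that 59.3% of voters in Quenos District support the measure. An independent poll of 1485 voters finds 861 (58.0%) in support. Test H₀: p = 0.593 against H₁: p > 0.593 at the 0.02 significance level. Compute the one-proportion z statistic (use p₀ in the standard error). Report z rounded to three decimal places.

z = -1.036

p̂ = 861/1485 = 0.579798.
Under H₀, SE = √(0.593·0.407/1485) = √(0.000162526) = 0.012749.
z = (0.579798 − 0.593)/0.012749 = -0.013202/0.012749 = -1.036.
p-value = P(Z > -1.036) ≈ 0.8498, so at α = 0.02 we fail to reject H₀.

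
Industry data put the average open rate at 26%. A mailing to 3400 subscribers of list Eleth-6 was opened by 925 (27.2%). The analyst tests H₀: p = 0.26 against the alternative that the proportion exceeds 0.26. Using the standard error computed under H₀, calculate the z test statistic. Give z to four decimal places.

z = 1.6030

p̂ = 925/3400 ≈ 0.272059.
Under H₀, SE = √(0.26·0.74/3400) = √(5.65882e-05) = 0.007523.
z = (0.272059 − 0.26)/0.007523 = 0.012059/0.007523 = 1.6030.
p-value = P(Z > 1.603) ≈ 0.0545.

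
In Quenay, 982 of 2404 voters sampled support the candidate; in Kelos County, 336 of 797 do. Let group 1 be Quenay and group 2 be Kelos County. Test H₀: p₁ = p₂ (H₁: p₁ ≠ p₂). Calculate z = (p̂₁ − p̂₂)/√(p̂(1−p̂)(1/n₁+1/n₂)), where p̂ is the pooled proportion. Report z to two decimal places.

p̂₁ = 982/2404 = 0.4085, p̂₂ = 336/797 = 0.4216.
Pooled p̂ = (982+336)/(2404+797) = 1318/3201 = 0.4117.
SE = √(p̂(1−p̂)(1/n₁+1/n₂)) = √(0.4117·0.5883·0.00167068) = √(0.000404657) = 0.0201.
z = (0.4085 − 0.4216)/0.0201 = -0.0131/0.0201 = -0.65.

z = -0.65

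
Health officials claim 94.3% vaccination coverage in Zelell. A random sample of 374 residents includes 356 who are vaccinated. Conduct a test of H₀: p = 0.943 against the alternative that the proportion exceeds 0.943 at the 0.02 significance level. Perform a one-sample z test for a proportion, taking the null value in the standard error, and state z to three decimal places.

p̂ = 356/374 ≈ 0.95187.
Standard error under H₀: √(0.943×0.057/374) = 0.01199.
z = (0.95187 − 0.943)/0.01199 = 0.00887/0.01199 = 0.740.
p-value = P(Z > 0.740) ≈ 0.2296; since p > α = 0.02, fail to reject H₀.

z = 0.740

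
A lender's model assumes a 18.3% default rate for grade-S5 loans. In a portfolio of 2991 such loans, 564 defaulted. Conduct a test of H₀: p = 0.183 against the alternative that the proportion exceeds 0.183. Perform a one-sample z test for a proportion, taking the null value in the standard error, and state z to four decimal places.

p̂ = 564/2991 ≈ 0.1885657.
SE = √(p₀(1−p₀)/n) = √(0.14951/2991) = 0.0070701.
z = (0.1885657 − 0.183)/0.0070701 = 0.0055657/0.0070701 = 0.7872.

z = 0.7872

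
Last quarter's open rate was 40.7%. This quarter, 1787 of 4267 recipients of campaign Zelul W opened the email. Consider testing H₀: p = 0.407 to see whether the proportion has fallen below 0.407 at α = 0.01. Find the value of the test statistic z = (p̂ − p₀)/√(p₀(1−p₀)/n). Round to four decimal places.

p̂ = 1787/4267 ≈ 0.4187954.
Standard error under H₀: √(0.407×0.593/4267) = 0.0075208.
z = (0.4187954 − 0.407)/0.0075208 = 0.0117954/0.0075208 = 1.5684.
p-value = P(Z < 1.568) ≈ 0.9416, so at α = 0.01 we fail to reject H₀.

z = 1.5684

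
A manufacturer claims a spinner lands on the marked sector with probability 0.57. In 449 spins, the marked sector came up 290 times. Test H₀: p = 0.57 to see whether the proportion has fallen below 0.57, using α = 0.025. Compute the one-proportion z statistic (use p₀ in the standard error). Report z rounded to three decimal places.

p̂ = 290/449 ≈ 0.64588.
Under H₀, SE = √(0.57·0.43/449) = √(0.00054588) = 0.02336.
z = (0.64588 − 0.57)/0.02336 = 0.07588/0.02336 = 3.248.
p-value = P(Z < 3.248) ≈ 0.9994, so at α = 0.025 we fail to reject H₀.

z = 3.248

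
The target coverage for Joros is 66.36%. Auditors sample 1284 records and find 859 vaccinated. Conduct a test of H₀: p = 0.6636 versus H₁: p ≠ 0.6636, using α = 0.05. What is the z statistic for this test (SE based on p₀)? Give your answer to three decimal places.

z = 0.410

p̂ = 859/1284 = 0.669003.
SE = √(p₀(1−p₀)/n) = √(0.22324/1284) = 0.013186.
z = (0.669003 − 0.6636)/0.013186 = 0.005403/0.013186 = 0.410.
p-value = 2·P(Z > 0.410) ≈ 0.6820. With α = 0.05, fail to reject H₀.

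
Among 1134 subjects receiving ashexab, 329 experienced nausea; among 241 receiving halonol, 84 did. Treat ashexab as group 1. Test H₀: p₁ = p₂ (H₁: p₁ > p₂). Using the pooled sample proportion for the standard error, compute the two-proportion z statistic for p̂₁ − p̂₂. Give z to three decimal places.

z = -1.797

p̂₁ = 329/1134 = 0.29012, p̂₂ = 84/241 = 0.34855.
Pooled p̂ = (329+84)/(1134+241) = 413/1375 = 0.30036.
SE = √(p̂(1−p̂)(1/n₁+1/n₂)) = √(0.30036·0.69964·0.00503121) = √(0.00105729) = 0.03252.
z = (0.29012 − 0.34855)/0.03252 = -0.05843/0.03252 = -1.797.
p-value = P(Z > -1.797) ≈ 0.9638.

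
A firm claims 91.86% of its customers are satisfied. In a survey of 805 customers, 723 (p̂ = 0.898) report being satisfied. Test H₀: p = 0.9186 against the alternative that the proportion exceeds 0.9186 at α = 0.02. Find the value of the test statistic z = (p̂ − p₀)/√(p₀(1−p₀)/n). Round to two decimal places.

p̂ = 723/805 ≈ 0.89814.
Under H₀, SE = √(0.9186·0.0814/805) = √(9.2887e-05) = 0.00964.
z = (0.89814 − 0.9186)/0.00964 = -0.02046/0.00964 = -2.12.
p-value = P(Z > -2.123) ≈ 0.9831; since p > α = 0.02, fail to reject H₀.

z = -2.12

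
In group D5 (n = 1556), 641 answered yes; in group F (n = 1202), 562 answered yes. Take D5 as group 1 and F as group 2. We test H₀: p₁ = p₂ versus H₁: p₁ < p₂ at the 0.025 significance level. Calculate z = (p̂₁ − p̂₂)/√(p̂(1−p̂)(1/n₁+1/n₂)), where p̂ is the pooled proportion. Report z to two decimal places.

z = -2.92

p̂₁ = 641/1556 ≈ 0.41195, p̂₂ = 562/1202 ≈ 0.46755.
Pooled p̂ = (641+562)/(1556+1202) = 1203/2758 = 0.43619.
SE = √(0.245928 × 0.00147462) = 0.01904.
z = (0.41195 − 0.46755)/0.01904 = -0.05560/0.01904 = -2.92.
p-value = P(Z < -2.920) ≈ 0.0018, so at α = 0.025 we reject H₀.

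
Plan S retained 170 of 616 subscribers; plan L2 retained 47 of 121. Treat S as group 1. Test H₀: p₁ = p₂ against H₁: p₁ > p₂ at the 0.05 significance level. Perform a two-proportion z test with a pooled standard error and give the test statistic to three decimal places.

p̂₁ = 170/616 = 0.27597, p̂₂ = 47/121 = 0.38843.
Pooled p̂ = (170+47)/(616+121) = 217/737 = 0.29444.
SE = √(p̂(1−p̂)(1/n₁+1/n₂)) = √(0.29444·0.70556·0.00988784) = √(0.00205414) = 0.04532.
z = (0.27597 − 0.38843)/0.04532 = -0.11246/0.04532 = -2.481.
p-value = P(Z > -2.481) ≈ 0.9935, so at α = 0.05 we fail to reject H₀.

z = -2.481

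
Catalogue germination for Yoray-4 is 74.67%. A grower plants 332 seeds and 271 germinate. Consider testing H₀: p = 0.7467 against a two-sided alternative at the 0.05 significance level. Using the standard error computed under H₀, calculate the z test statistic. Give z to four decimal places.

p̂ = 271/332 ≈ 0.8162651.
SE = √(p₀(1−p₀)/n) = √(0.18914/332) = 0.0238683.
z = (0.8162651 − 0.7467)/0.0238683 = 0.0695651/0.0238683 = 2.9145.
p-value = 2·P(Z > 2.915) ≈ 0.0036. With α = 0.05, reject H₀.

z = 2.9145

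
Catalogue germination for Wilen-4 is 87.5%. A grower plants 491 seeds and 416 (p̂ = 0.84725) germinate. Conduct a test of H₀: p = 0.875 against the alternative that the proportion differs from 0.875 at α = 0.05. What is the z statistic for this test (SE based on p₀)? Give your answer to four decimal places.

p̂ = 416/491 = 0.847251.
Standard error under H₀: √(0.875×0.125/491) = 0.014925.
z = (0.847251 − 0.875)/0.014925 = -0.027749/0.014925 = -1.8592.
p-value = 2·P(Z > 1.859) ≈ 0.0630. With α = 0.05, fail to reject H₀.

z = -1.8592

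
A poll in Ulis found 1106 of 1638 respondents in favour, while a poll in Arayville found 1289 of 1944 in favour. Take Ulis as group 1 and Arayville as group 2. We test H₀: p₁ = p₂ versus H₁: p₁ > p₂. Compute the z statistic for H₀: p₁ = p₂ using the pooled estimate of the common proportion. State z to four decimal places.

z = 0.7695

p̂₁ = 1106/1638 ≈ 0.675214, p̂₂ = 1289/1944 ≈ 0.663066.
Pooled p̂ = (1106+1289)/(1638+1944) = 2395/3582 = 0.668621.
SE = √(p̂(1−p̂)(1/n₁+1/n₂)) = √(0.668621·0.331379·0.0011249) = √(0.000249242) = 0.015787.
z = (0.675214 − 0.663066)/0.015787 = 0.012148/0.015787 = 0.7695.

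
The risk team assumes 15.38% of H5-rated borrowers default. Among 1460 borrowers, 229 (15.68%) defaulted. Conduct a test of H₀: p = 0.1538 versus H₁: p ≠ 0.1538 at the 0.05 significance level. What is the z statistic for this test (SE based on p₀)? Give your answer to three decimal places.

p̂ = 229/1460 = 0.15685.
SE = √(p₀(1−p₀)/n) = √(0.13015/1460) = 0.00944.
z = (0.15685 − 0.1538)/0.00944 = 0.00305/0.00944 = 0.323.
p-value = 2·P(Z > 0.323) ≈ 0.7467, so at α = 0.05 we fail to reject H₀.

z = 0.323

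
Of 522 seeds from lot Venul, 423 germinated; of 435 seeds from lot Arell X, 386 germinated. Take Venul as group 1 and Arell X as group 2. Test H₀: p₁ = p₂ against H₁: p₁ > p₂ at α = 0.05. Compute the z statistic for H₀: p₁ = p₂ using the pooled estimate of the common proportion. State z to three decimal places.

z = -3.281

p̂₁ = 423/522 ≈ 0.810345, p̂₂ = 386/435 ≈ 0.887356.
Pooled p̂ = (423+386)/(522+435) = 809/957 = 0.845350.
SE = √(0.130733 × 0.00421456) = 0.023473.
z = (0.810345 − 0.887356)/0.023473 = -0.077011/0.023473 = -3.281.
p-value = P(Z > -3.281) ≈ 0.9995, so at α = 0.05 we fail to reject H₀.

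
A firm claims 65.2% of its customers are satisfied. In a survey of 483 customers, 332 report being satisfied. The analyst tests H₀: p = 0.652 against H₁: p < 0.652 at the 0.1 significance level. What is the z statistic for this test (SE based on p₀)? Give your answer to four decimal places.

p̂ = 332/483 ≈ 0.6873706.
Standard error under H₀: √(0.652×0.348/483) = 0.0216740.
z = (0.6873706 − 0.652)/0.0216740 = 0.0353706/0.0216740 = 1.6319.
p-value = P(Z < 1.632) ≈ 0.9487, so at α = 0.1 we fail to reject H₀.

z = 1.6319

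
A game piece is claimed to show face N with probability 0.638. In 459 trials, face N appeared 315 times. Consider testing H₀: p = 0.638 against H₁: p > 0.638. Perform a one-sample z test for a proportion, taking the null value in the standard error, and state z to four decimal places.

z = 2.1521

p̂ = 315/459 ≈ 0.6862745.
Standard error under H₀: √(0.638×0.362/459) = 0.0224315.
z = (0.6862745 − 0.638)/0.0224315 = 0.0482745/0.0224315 = 2.1521.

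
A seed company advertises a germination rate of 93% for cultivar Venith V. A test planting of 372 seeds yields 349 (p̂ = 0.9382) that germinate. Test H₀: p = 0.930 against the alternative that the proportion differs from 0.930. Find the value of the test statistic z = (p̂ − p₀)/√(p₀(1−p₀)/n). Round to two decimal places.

p̂ = 349/372 ≈ 0.9382.
Standard error under H₀: √(0.93×0.07/372) = 0.0132.
z = (0.9382 − 0.93)/0.0132 = 0.0082/0.0132 = 0.62.
p-value = 2·P(Z > 0.618) ≈ 0.5367.

z = 0.62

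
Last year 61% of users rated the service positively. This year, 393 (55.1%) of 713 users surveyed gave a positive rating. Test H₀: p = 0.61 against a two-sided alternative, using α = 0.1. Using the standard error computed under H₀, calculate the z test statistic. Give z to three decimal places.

p̂ = 393/713 ≈ 0.55119.
SE = √(p₀(1−p₀)/n) = √(0.2379/713) = 0.01827.
z = (0.55119 − 0.61)/0.01827 = -0.05881/0.01827 = -3.219.
p-value = 2·P(Z > 3.219) ≈ 0.0013, so at α = 0.1 we reject H₀.

z = -3.219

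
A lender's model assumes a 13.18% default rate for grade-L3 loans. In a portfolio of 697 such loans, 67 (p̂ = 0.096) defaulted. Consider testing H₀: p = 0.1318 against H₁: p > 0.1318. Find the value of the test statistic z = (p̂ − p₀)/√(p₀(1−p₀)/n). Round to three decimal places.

p̂ = 67/697 ≈ 0.096126.
Under H₀, SE = √(0.1318·0.8682/697) = √(0.000164173) = 0.012813.
z = (0.096126 − 0.1318)/0.012813 = -0.035674/0.012813 = -2.784.
p-value = P(Z > -2.784) ≈ 0.9973.

z = -2.784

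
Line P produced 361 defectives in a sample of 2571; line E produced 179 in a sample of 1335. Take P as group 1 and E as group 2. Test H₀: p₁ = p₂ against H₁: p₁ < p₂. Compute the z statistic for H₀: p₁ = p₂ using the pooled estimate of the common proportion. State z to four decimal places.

z = 0.5436

p̂₁ = 361/2571 = 0.140412, p̂₂ = 179/1335 = 0.134082.
Pooled p̂ = (361+179)/(2571+1335) = 540/3906 = 0.138249.
SE = √(p̂(1−p̂)(1/n₁+1/n₂)) = √(0.138249·0.861751·0.00113802) = √(0.000135579) = 0.011644.
z = (0.140412 − 0.134082)/0.011644 = 0.006330/0.011644 = 0.5436.
p-value = P(Z < 0.544) ≈ 0.7067.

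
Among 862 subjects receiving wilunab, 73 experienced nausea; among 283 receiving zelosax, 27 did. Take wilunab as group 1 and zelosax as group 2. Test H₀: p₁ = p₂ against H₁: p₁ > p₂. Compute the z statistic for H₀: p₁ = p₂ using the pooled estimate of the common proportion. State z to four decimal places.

z = -0.5542

p̂₁ = 73/862 ≈ 0.084687, p̂₂ = 27/283 ≈ 0.095406.
Pooled p̂ = (73+27)/(862+283) = 100/1145 = 0.087336.
SE = √(0.0797086 × 0.00469366) = 0.019342.
z = (0.084687 − 0.095406)/0.019342 = -0.010719/0.019342 = -0.5542.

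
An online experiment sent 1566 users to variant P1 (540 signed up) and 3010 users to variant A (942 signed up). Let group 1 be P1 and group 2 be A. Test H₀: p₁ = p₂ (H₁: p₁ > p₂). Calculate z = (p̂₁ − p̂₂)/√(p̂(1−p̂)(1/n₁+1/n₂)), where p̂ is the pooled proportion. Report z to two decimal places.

p̂₁ = 540/1566 = 0.34483, p̂₂ = 942/3010 = 0.31296.
Pooled p̂ = (540+942)/(1566+3010) = 1482/4576 = 0.32386.
SE = √(0.218976 × 0.000970796) = 0.01458.
z = (0.34483 − 0.31296)/0.01458 = 0.03187/0.01458 = 2.19.
p-value = P(Z > 2.186) ≈ 0.0144.

z = 2.19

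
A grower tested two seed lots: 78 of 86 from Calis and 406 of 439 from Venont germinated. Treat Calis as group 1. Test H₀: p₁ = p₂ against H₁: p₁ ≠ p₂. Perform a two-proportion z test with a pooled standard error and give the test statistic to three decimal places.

p̂₁ = 78/86 ≈ 0.90698, p̂₂ = 406/439 ≈ 0.92483.
Pooled p̂ = (78+406)/(86+439) = 484/525 = 0.92190.
SE = √(p̂(1−p̂)(1/n₁+1/n₂)) = √(0.92190·0.07810·0.0139058) = √(0.00100117) = 0.03164.
z = (0.90698 − 0.92483)/0.03164 = -0.01785/0.03164 = -0.564.

z = -0.564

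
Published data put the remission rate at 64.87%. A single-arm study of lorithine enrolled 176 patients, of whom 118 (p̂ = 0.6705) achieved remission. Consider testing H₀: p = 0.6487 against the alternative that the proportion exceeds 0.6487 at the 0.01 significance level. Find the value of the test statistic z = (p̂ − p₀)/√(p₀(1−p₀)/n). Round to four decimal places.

p̂ = 118/176 ≈ 0.670455.
SE = √(p₀(1−p₀)/n) = √(0.22789/176) = 0.035984.
z = (0.670455 − 0.6487)/0.035984 = 0.021755/0.035984 = 0.6046.
p-value = P(Z > 0.605) ≈ 0.2727; since p > α = 0.01, fail to reject H₀.

z = 0.6046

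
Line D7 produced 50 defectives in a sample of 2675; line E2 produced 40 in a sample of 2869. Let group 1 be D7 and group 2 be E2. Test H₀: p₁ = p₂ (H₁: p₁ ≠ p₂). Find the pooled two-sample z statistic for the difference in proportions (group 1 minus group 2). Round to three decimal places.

z = 1.398

p̂₁ = 50/2675 ≈ 0.018692, p̂₂ = 40/2869 ≈ 0.013942.
Pooled p̂ = (50+40)/(2675+2869) = 90/5544 = 0.016234.
SE = √(p̂(1−p̂)(1/n₁+1/n₂)) = √(0.016234·0.983766·0.000722385) = √(1.15367e-05) = 0.003397.
z = (0.018692 − 0.013942)/0.003397 = 0.004750/0.003397 = 1.398.
p-value = 2·P(Z > 1.398) ≈ 0.1620.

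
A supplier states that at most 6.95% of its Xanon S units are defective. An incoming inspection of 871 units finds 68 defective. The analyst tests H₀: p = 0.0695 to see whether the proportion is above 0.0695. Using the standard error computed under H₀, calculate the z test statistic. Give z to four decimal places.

z = 0.9947

p̂ = 68/871 ≈ 0.078071.
Under H₀, SE = √(0.0695·0.9305/871) = √(7.42477e-05) = 0.008617.
z = (0.078071 − 0.0695)/0.008617 = 0.008571/0.008617 = 0.9947.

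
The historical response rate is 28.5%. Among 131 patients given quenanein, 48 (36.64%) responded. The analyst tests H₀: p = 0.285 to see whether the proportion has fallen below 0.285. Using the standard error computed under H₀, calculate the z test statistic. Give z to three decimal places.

z = 2.064

p̂ = 48/131 ≈ 0.36641.
Under H₀, SE = √(0.285·0.715/131) = √(0.00155553) = 0.03944.
z = (0.36641 − 0.285)/0.03944 = 0.08141/0.03944 = 2.064.
p-value = P(Z < 2.064) ≈ 0.9805.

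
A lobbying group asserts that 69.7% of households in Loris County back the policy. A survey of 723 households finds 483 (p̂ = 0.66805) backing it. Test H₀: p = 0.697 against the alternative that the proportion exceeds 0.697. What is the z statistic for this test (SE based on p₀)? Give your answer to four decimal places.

p̂ = 483/723 ≈ 0.668050.
Standard error under H₀: √(0.697×0.303/723) = 0.017091.
z = (0.668050 − 0.697)/0.017091 = -0.028950/0.017091 = -1.6939.
p-value = P(Z > -1.694) ≈ 0.9549.

z = -1.6939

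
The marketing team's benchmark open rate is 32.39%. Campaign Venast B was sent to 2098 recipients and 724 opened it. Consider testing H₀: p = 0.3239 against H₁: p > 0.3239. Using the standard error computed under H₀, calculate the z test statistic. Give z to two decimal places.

p̂ = 724/2098 ≈ 0.34509.
Under H₀, SE = √(0.3239·0.6761/2098) = √(0.00010438) = 0.01022.
z = (0.34509 − 0.3239)/0.01022 = 0.02119/0.01022 = 2.07.
p-value = P(Z > 2.074) ≈ 0.0190.

z = 2.07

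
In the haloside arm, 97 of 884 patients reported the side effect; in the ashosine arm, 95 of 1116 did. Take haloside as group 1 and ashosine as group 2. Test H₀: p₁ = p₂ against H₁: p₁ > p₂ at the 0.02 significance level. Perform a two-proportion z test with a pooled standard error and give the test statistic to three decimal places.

p̂₁ = 97/884 ≈ 0.10973, p̂₂ = 95/1116 ≈ 0.08513.
Pooled p̂ = (97+95)/(884+1116) = 192/2000 = 0.09600.
SE = √(0.086784 × 0.00202728) = 0.01326.
z = (0.10973 − 0.08513)/0.01326 = 0.02460/0.01326 = 1.855.
p-value = P(Z > 1.855) ≈ 0.0318. With α = 0.02, fail to reject H₀.

z = 1.855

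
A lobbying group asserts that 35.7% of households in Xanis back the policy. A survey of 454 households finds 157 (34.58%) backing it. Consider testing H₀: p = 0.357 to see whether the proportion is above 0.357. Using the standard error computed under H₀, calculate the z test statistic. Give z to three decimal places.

z = -0.497

p̂ = 157/454 ≈ 0.345815.
Standard error under H₀: √(0.357×0.643/454) = 0.022486.
z = (0.345815 − 0.357)/0.022486 = -0.011185/0.022486 = -0.497.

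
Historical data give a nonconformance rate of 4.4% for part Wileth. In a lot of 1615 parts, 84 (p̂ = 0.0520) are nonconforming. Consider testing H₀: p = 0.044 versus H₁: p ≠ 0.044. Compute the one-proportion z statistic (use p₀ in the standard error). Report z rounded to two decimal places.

z = 1.57

p̂ = 84/1615 = 0.0520.
Standard error under H₀: √(0.044×0.956/1615) = 0.0051.
z = (0.0520 − 0.044)/0.0051 = 0.0080/0.0051 = 1.57.
Two-sided p-value ≈ 2·Φ(−1.570) = 0.1164.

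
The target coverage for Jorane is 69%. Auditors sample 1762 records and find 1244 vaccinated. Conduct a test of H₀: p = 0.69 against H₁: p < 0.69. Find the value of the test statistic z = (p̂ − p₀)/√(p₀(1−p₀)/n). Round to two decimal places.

p̂ = 1244/1762 = 0.7060.
Under H₀, SE = √(0.69·0.31/1762) = √(0.000121396) = 0.0110.
z = (0.7060 − 0.69)/0.0110 = 0.0160/0.0110 = 1.45.
p-value = P(Z < 1.454) ≈ 0.9270.

z = 1.45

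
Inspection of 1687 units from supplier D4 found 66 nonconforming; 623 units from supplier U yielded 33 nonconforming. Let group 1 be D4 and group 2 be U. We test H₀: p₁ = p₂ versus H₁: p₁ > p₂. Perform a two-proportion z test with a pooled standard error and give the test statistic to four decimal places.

z = -1.4583

p̂₁ = 66/1687 = 0.039123, p̂₂ = 33/623 = 0.052970.
Pooled p̂ = (66+33)/(1687+623) = 99/2310 = 0.042857.
SE = √(0.0410204 × 0.0021979) = 0.009495.
z = (0.039123 − 0.052970)/0.009495 = -0.013847/0.009495 = -1.4583.
p-value = P(Z > -1.458) ≈ 0.9276.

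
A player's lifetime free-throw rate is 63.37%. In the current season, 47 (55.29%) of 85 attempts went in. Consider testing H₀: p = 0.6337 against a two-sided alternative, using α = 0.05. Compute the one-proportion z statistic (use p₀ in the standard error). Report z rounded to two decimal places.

p̂ = 47/85 ≈ 0.55294.
SE = √(p₀(1−p₀)/n) = √(0.23212/85) = 0.05226.
z = (0.55294 − 0.6337)/0.05226 = -0.08076/0.05226 = -1.55.
Two-sided p-value ≈ 2·Φ(−1.545) = 0.1223. With α = 0.05, fail to reject H₀.

z = -1.55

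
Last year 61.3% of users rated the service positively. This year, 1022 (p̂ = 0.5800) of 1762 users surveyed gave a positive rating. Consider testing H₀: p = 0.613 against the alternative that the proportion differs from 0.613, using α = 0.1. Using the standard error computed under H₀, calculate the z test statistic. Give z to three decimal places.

z = -2.842

p̂ = 1022/1762 ≈ 0.580023.
SE = √(p₀(1−p₀)/n) = √(0.23723/1762) = 0.011603.
z = (0.580023 − 0.613)/0.011603 = -0.032977/0.011603 = -2.842.
p-value = 2·P(Z > 2.842) ≈ 0.0045; since p < α = 0.1, reject H₀.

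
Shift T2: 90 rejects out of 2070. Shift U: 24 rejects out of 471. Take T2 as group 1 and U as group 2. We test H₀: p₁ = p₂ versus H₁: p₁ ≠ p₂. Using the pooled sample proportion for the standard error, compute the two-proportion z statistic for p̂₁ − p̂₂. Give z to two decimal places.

p̂₁ = 90/2070 = 0.0435, p̂₂ = 24/471 = 0.0510.
Pooled p̂ = (90+24)/(2070+471) = 114/2541 = 0.0449.
SE = √(p̂(1−p̂)(1/n₁+1/n₂)) = √(0.0449·0.9551·0.00260623) = √(0.000111681) = 0.0106.
z = (0.0435 − 0.0510)/0.0106 = -0.0075/0.0106 = -0.71.
p-value = 2·P(Z > 0.708) ≈ 0.4792.

z = -0.71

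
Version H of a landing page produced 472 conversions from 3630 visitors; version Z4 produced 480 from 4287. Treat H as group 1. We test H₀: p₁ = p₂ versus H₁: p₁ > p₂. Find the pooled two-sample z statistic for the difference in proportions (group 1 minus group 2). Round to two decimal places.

p̂₁ = 472/3630 = 0.13003, p̂₂ = 480/4287 = 0.11197.
Pooled p̂ = (472+480)/(3630+4287) = 952/7917 = 0.12025.
SE = √(p̂(1−p̂)(1/n₁+1/n₂)) = √(0.12025·0.87975·0.000508745) = √(5.38192e-05) = 0.00734.
z = (0.13003 − 0.11197)/0.00734 = 0.01806/0.00734 = 2.46.
p-value = P(Z > 2.462) ≈ 0.0069.

z = 2.46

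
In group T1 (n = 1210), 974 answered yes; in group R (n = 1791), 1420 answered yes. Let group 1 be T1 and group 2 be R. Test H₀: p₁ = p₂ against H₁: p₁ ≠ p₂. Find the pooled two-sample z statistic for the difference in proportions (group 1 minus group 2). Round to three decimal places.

p̂₁ = 974/1210 = 0.80496, p̂₂ = 1420/1791 = 0.79285.
Pooled p̂ = (974+1420)/(1210+1791) = 2394/3001 = 0.79773.
SE = √(p̂(1−p̂)(1/n₁+1/n₂)) = √(0.79773·0.20227·0.00138479) = √(0.000223443) = 0.01495.
z = (0.80496 − 0.79285)/0.01495 = 0.01211/0.01495 = 0.810.

z = 0.810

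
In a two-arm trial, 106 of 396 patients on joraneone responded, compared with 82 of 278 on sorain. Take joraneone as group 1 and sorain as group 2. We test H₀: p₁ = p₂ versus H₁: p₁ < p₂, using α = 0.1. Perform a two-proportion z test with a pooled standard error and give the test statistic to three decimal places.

p̂₁ = 106/396 = 0.267677, p̂₂ = 82/278 = 0.294964.
Pooled p̂ = (106+82)/(396+278) = 188/674 = 0.278932.
SE = √(p̂(1−p̂)(1/n₁+1/n₂)) = √(0.278932·0.721068·0.00612237) = √(0.00123139) = 0.035091.
z = (0.267677 − 0.294964)/0.035091 = -0.027287/0.035091 = -0.778.
p-value = P(Z < -0.778) ≈ 0.2184, so at α = 0.1 we fail to reject H₀.

z = -0.778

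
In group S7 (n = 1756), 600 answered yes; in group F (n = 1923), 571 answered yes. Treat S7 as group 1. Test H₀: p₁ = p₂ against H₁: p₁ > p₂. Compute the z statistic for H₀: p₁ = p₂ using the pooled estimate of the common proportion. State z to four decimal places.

p̂₁ = 600/1756 = 0.3416856, p̂₂ = 571/1923 = 0.2969319.
Pooled p̂ = (600+571)/(1756+1923) = 1171/3679 = 0.3182930.
SE = √(0.216983 × 0.0010895) = 0.0153754.
z = (0.3416856 − 0.2969319)/0.0153754 = 0.0447537/0.0153754 = 2.9107.

z = 2.9107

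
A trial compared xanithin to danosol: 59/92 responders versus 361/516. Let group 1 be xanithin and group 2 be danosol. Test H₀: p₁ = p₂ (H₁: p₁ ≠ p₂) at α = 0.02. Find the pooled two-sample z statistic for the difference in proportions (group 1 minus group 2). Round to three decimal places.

p̂₁ = 59/92 = 0.64130, p̂₂ = 361/516 = 0.69961.
Pooled p̂ = (59+361)/(92+516) = 420/608 = 0.69079.
SE = √(0.213599 × 0.0128075) = 0.05230.
z = (0.64130 − 0.69961)/0.05230 = -0.05831/0.05230 = -1.115.
Two-sided p-value ≈ 2·Φ(−1.115) = 0.2649, so at α = 0.02 we fail to reject H₀.

z = -1.115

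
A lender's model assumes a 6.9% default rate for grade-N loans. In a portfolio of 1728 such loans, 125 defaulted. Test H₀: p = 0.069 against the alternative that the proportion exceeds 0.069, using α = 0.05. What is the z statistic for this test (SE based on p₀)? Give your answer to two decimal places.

z = 0.55

p̂ = 125/1728 = 0.07234.
Standard error under H₀: √(0.069×0.931/1728) = 0.00610.
z = (0.07234 − 0.069)/0.00610 = 0.00334/0.00610 = 0.55.
p-value = P(Z > 0.547) ≈ 0.2920. With α = 0.05, fail to reject H₀.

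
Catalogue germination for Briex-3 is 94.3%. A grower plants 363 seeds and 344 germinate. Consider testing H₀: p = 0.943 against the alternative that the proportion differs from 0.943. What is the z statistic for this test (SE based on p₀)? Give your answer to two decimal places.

z = 0.38

p̂ = 344/363 = 0.94766.
SE = √(p₀(1−p₀)/n) = √(0.053751/363) = 0.01217.
z = (0.94766 − 0.943)/0.01217 = 0.00466/0.01217 = 0.38.
Two-sided p-value ≈ 2·Φ(−0.383) = 0.7019.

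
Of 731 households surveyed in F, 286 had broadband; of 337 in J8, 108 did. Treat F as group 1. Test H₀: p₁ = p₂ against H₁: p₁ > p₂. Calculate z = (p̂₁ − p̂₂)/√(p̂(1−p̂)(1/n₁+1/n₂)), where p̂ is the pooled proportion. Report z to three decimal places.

p̂₁ = 286/731 = 0.39124, p̂₂ = 108/337 = 0.32047.
Pooled p̂ = (286+108)/(731+337) = 394/1068 = 0.36891.
SE = √(p̂(1−p̂)(1/n₁+1/n₂)) = √(0.36891·0.63109·0.00433535) = √(0.00100934) = 0.03177.
z = (0.39124 − 0.32047)/0.03177 = 0.07077/0.03177 = 2.228.
p-value = P(Z > 2.228) ≈ 0.0130.

z = 2.228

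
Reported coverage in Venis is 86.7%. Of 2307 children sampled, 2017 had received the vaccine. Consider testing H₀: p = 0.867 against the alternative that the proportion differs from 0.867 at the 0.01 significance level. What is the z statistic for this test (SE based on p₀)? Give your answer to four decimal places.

z = 1.0319

p̂ = 2017/2307 ≈ 0.8742956.
Standard error under H₀: √(0.867×0.133/2307) = 0.0070699.
z = (0.8742956 − 0.867)/0.0070699 = 0.0072956/0.0070699 = 1.0319.
p-value = 2·P(Z > 1.032) ≈ 0.3021. With α = 0.01, fail to reject H₀.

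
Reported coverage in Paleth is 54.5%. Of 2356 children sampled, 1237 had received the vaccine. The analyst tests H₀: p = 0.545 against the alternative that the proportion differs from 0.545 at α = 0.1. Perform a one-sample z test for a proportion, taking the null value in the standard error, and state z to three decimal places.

p̂ = 1237/2356 ≈ 0.52504.
Under H₀, SE = √(0.545·0.455/2356) = √(0.000105253) = 0.01026.
z = (0.52504 − 0.545)/0.01026 = -0.01996/0.01026 = -1.945.
p-value = 2·P(Z > 1.945) ≈ 0.0517, so at α = 0.1 we reject H₀.

z = -1.945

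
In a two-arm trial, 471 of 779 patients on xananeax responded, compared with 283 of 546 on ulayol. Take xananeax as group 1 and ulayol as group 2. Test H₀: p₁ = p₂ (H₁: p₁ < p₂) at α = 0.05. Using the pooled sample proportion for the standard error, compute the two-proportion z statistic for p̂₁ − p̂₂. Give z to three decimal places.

z = 3.123

p̂₁ = 471/779 = 0.604621, p̂₂ = 283/546 = 0.518315.
Pooled p̂ = (471+283)/(779+546) = 754/1325 = 0.569057.
SE = √(0.245231 × 0.0031152) = 0.027640.
z = (0.604621 − 0.518315)/0.027640 = 0.086306/0.027640 = 3.123.
p-value = P(Z < 3.123) ≈ 0.9991. With α = 0.05, fail to reject H₀.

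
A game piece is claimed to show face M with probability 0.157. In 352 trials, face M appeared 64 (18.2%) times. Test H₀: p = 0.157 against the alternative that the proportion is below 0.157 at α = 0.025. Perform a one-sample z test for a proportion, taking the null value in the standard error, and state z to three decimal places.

z = 1.280

p̂ = 64/352 = 0.18182.
Standard error under H₀: √(0.157×0.843/352) = 0.01939.
z = (0.18182 − 0.157)/0.01939 = 0.02482/0.01939 = 1.280.
p-value = P(Z < 1.280) ≈ 0.8997, so at α = 0.025 we fail to reject H₀.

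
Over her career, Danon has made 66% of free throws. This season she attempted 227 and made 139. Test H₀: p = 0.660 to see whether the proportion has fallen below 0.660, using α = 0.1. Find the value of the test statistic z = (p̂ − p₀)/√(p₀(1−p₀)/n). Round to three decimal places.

z = -1.516

p̂ = 139/227 ≈ 0.61233.
Standard error under H₀: √(0.66×0.34/227) = 0.03144.
z = (0.61233 − 0.66)/0.03144 = -0.04767/0.03144 = -1.516.
p-value = P(Z < -1.516) ≈ 0.0648; since p < α = 0.1, reject H₀.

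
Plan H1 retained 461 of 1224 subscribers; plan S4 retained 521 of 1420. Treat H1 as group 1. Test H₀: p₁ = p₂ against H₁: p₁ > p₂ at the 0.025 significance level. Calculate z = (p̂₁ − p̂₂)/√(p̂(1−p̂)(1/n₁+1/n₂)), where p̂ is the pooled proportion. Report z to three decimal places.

z = 0.516

p̂₁ = 461/1224 = 0.37663, p̂₂ = 521/1420 = 0.36690.
Pooled p̂ = (461+521)/(1224+1420) = 982/2644 = 0.37141.
SE = √(p̂(1−p̂)(1/n₁+1/n₂)) = √(0.37141·0.62859·0.00152122) = √(0.00035515) = 0.01885.
z = (0.37663 − 0.36690)/0.01885 = 0.00973/0.01885 = 0.516.
p-value = P(Z > 0.516) ≈ 0.3028; since p > α = 0.025, fail to reject H₀.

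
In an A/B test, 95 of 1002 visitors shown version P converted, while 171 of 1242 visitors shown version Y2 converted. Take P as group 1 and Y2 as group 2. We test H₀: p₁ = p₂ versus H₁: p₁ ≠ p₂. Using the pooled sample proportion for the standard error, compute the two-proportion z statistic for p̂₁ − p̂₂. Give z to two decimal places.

z = -3.12

p̂₁ = 95/1002 ≈ 0.09481, p̂₂ = 171/1242 ≈ 0.13768.
Pooled p̂ = (95+171)/(1002+1242) = 266/2244 = 0.11854.
SE = √(p̂(1−p̂)(1/n₁+1/n₂)) = √(0.11854·0.88146·0.00180316) = √(0.000188406) = 0.01373.
z = (0.09481 − 0.13768)/0.01373 = -0.04287/0.01373 = -3.12.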